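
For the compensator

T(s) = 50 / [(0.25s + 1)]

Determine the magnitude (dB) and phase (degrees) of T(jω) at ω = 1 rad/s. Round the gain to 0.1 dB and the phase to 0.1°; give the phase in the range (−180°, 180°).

33.7 dB, -14.0°

At ω = 1 rad/s:
pole (1 + j1·0.25) = 1 + j0.25 → |·| ≈ 1.0308, ∠ ≈ 14.04°
|T| = 50 · 1 / (1.0308) ≈ 48.506
Gain = 20 log₁₀(48.506) ≈ 33.72 dB
∠T = (0°) − (14.04°) = -14.04°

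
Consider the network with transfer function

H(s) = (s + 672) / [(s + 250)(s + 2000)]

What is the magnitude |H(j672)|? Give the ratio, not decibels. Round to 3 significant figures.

At s = jω = j672:
zero (s+672): 672 + j672 → |·| = √(672²+672²) = √903168 ≈ 950.35, ∠ = arctan(672/672) ≈ 45.00°
pole (s+250): 250 + j672 → |·| = √(250²+672²) = √514084 ≈ 717, ∠ = arctan(672/250) ≈ 69.59°
pole (s+2000): 2000 + j672 → |·| = √(2000²+672²) = √4451584 ≈ 2109.9, ∠ = arctan(672/2000) ≈ 18.57°
|H| = 1 · 950.35 / 1.5128e+06 ≈ 0.00062821

0.000628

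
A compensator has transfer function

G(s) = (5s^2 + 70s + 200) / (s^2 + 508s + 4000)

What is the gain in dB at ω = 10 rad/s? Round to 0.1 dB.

Substitute s = j10:
Numerator: 5(j10)^2 + 70(j10) + 200 = -300 + j700
Denominator: (j10)^2 + 508(j10) + 4000 = 3900 + j5080
|N| = √(300² + 700²) ≈ 761.58, ∠N ≈ 113.20°
|D| = √(3900² + 5080²) ≈ 6404.4, ∠D ≈ 52.49°
|G| = 761.58 / 6404.4 ≈ 0.11892
Gain = 20 log₁₀(0.11892) ≈ -18.49 dB

-18.5 dB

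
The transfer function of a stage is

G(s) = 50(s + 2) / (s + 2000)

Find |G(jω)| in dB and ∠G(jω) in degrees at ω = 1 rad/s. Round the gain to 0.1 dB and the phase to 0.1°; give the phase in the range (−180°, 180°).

-25.1 dB, 26.5°

At s = jω = j1:
zero (s+2): 2 + j1 → |·| = √(2²+1²) = √5 ≈ 2.2361, ∠ = arctan(1/2) ≈ 26.57°
pole (s+2000): 2000 + j1 → |·| = √(2000²+1²) = √4000001 ≈ 2000, ∠ = arctan(1/2000) ≈ 0.03°
|G| = 50 · 2.2361 / 2000 ≈ 0.055902
Gain = 20 log₁₀(0.055902) ≈ -25.05 dB
∠G = 26.57° − 0.03° = 26.54°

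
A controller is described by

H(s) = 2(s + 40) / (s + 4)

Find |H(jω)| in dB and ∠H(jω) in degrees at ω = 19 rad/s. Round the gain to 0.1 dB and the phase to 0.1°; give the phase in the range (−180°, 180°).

13.2 dB, -52.7°

At s = jω = j19:
zero (s+40): 40 + j19 → |·| = √(40²+19²) = √1961 ≈ 44.283, ∠ = arctan(19/40) ≈ 25.41°
pole (s+4): 4 + j19 → |·| = √(4²+19²) = √377 ≈ 19.416, ∠ = arctan(19/4) ≈ 78.11°
|H| = 2 · 44.283 / 19.416 ≈ 4.5615
Gain = 20 log₁₀(4.5615) ≈ 13.18 dB
∠H = 25.41° − 78.11° = -52.70°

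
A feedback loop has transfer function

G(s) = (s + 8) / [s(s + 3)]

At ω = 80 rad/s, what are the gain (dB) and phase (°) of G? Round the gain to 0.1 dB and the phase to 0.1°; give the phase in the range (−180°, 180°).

At s = jω = j80:
zero (s+8): 8 + j80 → |·| = √(8²+80²) = √6464 ≈ 80.399, ∠ = arctan(80/8) ≈ 84.29°
pole (s+3): 3 + j80 → |·| = √(3²+80²) = √6409 ≈ 80.056, ∠ = arctan(80/3) ≈ 87.85°
pole at origin: |s| = 80, ∠ = 90.00° (in denominator)
|G| = 1 · 80.399 / 6404.5 ≈ 0.012554
Gain = 20 log₁₀(0.012554) ≈ -38.02 dB
∠G = 84.29° − 177.85° = -93.56°

-38.0 dB, -93.6°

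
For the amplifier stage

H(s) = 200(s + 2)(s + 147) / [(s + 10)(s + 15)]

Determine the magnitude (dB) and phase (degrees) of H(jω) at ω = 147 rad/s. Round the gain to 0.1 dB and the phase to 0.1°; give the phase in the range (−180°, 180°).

At s = jω = j147:
zero (s+2): 2 + j147 → |·| = √(2²+147²) = √21613 ≈ 147.01, ∠ = arctan(147/2) ≈ 89.22°
zero (s+147): 147 + j147 → |·| = √(147²+147²) = √43218 ≈ 207.89, ∠ = arctan(147/147) ≈ 45.00°
pole (s+10): 10 + j147 → |·| = √(10²+147²) = √21709 ≈ 147.34, ∠ = arctan(147/10) ≈ 86.11°
pole (s+15): 15 + j147 → |·| = √(15²+147²) = √21834 ≈ 147.76, ∠ = arctan(147/15) ≈ 84.17°
|H| = 200 · 30562 / 21771 ≈ 280.76
Gain = 20 log₁₀(280.76) ≈ 48.97 dB
∠H = 134.22° − 170.28° = -36.06°

49.0 dB, -36.1°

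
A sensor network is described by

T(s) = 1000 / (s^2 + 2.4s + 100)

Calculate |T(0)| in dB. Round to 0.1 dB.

20.0 dB

T(0) = 1000 / 100 = 10
20 log₁₀(10) ≈ 20.00 dB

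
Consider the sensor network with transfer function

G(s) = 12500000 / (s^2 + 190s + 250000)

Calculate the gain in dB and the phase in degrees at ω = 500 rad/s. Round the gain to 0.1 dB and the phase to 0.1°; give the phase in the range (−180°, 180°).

At s = jω = j500:
quadratic: (j500)² + 190·j500 + 250000 = 0 + j95000 → |·| ≈ 95000, ∠ ≈ 90.00°
|G| = 12500000 / 95000 ≈ 131.58
Gain = 20 log₁₀(131.58) ≈ 42.38 dB
∠G = 0.00° − 90.00° = -90.00°

42.4 dB, -90.0°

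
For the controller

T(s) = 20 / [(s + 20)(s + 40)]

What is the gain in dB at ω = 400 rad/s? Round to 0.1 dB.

At s = jω = j400:
pole (s+20): 20 + j400 → |·| = √(20²+400²) = √160400 ≈ 400.5, ∠ = arctan(400/20) ≈ 87.14°
pole (s+40): 40 + j400 → |·| = √(40²+400²) = √161600 ≈ 402, ∠ = arctan(400/40) ≈ 84.29°
|T| = 20 / 1.61e+05 ≈ 0.00012422
Gain = 20 log₁₀(0.00012422) ≈ -78.12 dB

-78.1 dB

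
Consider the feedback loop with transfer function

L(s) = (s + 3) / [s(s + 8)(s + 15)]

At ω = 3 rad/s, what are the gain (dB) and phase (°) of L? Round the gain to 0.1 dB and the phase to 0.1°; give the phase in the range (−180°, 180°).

-39.3 dB, -76.9°

At s = jω = j3:
zero (s+3): 3 + j3 → |·| = √(3²+3²) = √18 ≈ 4.2426, ∠ = arctan(3/3) ≈ 45.00°
pole (s+8): 8 + j3 → |·| = √(8²+3²) = √73 ≈ 8.544, ∠ = arctan(3/8) ≈ 20.56°
pole (s+15): 15 + j3 → |·| = √(15²+3²) = √234 ≈ 15.297, ∠ = arctan(3/15) ≈ 11.31°
pole at origin: |s| = 3, ∠ = 90.00° (in denominator)
|L| = 1 · 4.2426 / 392.09 ≈ 0.01082
Gain = 20 log₁₀(0.01082) ≈ -39.32 dB
∠L = 45.00° − 121.87° = -76.87°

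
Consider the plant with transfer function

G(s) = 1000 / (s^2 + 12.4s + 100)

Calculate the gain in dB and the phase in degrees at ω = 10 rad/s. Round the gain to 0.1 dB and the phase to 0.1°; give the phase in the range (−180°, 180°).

At s = jω = j10:
quadratic: (j10)² + 12.4·j10 + 100 = 0 + j124 → |·| ≈ 124, ∠ ≈ 90.00°
|G| = 1000 / 124 ≈ 8.0645
Gain = 20 log₁₀(8.0645) ≈ 18.13 dB
∠G = 0.00° − 90.00° = -90.00°

18.1 dB, -90.0°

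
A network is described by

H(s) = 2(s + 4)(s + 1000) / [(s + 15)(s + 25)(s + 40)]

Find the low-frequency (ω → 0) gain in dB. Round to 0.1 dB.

H(0) = 2·4·1000 / (15·25·40) ≈ 0.53333
20 log₁₀(0.53333) ≈ -5.46 dB

-5.5 dB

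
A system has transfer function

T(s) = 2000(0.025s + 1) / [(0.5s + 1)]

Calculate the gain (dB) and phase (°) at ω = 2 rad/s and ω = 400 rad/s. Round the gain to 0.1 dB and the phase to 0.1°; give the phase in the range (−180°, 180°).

At ω = 2 rad/s:
zero (1 + j2·0.025) = 1 + j0.05 → |·| ≈ 1.0012, ∠ ≈ 2.86°
pole (1 + j2·0.5) = 1 + j1 → |·| ≈ 1.4142, ∠ ≈ 45.00°
|T| = 2000 · 1.0012 / (1.4142) ≈ 1415.9
Gain = 20 log₁₀(1415.9) ≈ 63.02 dB
∠T = (2.86°) − (45.00°) = -42.14°

At ω = 400 rad/s:
zero (1 + j400·0.025) = 1 + j10 → |·| ≈ 10.05, ∠ ≈ 84.29°
pole (1 + j400·0.5) = 1 + j200 → |·| ≈ 200, ∠ ≈ 89.71°
|T| = 2000 · 10.05 / (200) ≈ 100.5
Gain = 20 log₁₀(100.5) ≈ 40.04 dB
∠T = (84.29°) − (89.71°) = -5.42°

ω = 2: 63.0 dB, -42.1°; ω = 400: 40.0 dB, -5.4°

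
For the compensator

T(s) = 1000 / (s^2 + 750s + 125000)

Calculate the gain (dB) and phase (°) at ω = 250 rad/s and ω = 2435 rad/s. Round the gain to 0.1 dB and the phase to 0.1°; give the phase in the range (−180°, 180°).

ω = 250: -45.9 dB, -71.6°; ω = 2435: -75.7 dB, -162.5°

Substitute s = j250:
Numerator: 1000 = 1000 + j0
Denominator: (j250)^2 + 750(j250) + 125000 = 62500 + j187500
|N| = √(1000² + 0²) ≈ 1000, ∠N ≈ 0.00°
|D| = √(62500² + 187500²) ≈ 1.9764e+05, ∠D ≈ 71.57°
|T| = 1000 / 1.9764e+05 ≈ 0.0050597
Gain = 20 log₁₀(0.0050597) ≈ -45.92 dB
∠T = 0.00° − 71.57° = -71.57°

Substitute s = j2435:
Numerator: 1000 = 1000 + j0
Denominator: (j2435)^2 + 750(j2435) + 125000 = -5804225 + j1826250
|N| = √(1000² + 0²) ≈ 1000, ∠N ≈ 0.00°
|D| = √(5804225² + 1826250²) ≈ 6.0848e+06, ∠D ≈ 162.53°
|T| = 1000 / 6.0848e+06 ≈ 0.00016434
Gain = 20 log₁₀(0.00016434) ≈ -75.69 dB
∠T = 0.00° − 162.53° = -162.53°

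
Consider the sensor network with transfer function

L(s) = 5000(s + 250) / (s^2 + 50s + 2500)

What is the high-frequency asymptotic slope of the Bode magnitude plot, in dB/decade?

Each pole contributes −20 dB/decade at high frequency; each zero contributes +20 dB/decade.
Net: 1 zero(s) − 2 pole(s) → -20 dB/decade.

-20 dB/decade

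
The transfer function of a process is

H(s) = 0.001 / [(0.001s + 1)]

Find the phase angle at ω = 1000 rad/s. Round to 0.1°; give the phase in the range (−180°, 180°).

-45.0°

At ω = 1000 rad/s:
pole (1 + j1000·0.001) = 1 + j1 → |·| ≈ 1.4142, ∠ ≈ 45.00°
∠H = (0°) − (45.00°) = -45.00°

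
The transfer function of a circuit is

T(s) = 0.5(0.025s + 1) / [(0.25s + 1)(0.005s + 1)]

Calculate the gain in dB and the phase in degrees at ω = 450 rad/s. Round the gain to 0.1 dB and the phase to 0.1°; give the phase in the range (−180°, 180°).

-33.8 dB, -70.6°

At ω = 450 rad/s:
zero (1 + j450·0.025) = 1 + j11.25 → |·| ≈ 11.294, ∠ ≈ 84.92°
pole (1 + j450·0.25) = 1 + j112.5 → |·| ≈ 112.5, ∠ ≈ 89.49°
pole (1 + j450·0.005) = 1 + j2.25 → |·| ≈ 2.4622, ∠ ≈ 66.04°
|T| = 0.5 · 11.294 / (112.5 · 2.4622) ≈ 0.020386
Gain = 20 log₁₀(0.020386) ≈ -33.81 dB
∠T = (84.92°) − (89.49° + 66.04°) = -70.61°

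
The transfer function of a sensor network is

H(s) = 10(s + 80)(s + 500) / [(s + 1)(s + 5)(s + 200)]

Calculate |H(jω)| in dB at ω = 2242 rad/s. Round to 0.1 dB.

At s = jω = j2242:
zero (s+80): 80 + j2242 → |·| = √(80²+2242²) = √5032964 ≈ 2243.4, ∠ = arctan(2242/80) ≈ 87.96°
zero (s+500): 500 + j2242 → |·| = √(500²+2242²) = √5276564 ≈ 2297.1, ∠ = arctan(2242/500) ≈ 77.43°
pole (s+1): 1 + j2242 → |·| = √(1²+2242²) = √5026565 ≈ 2242, ∠ = arctan(2242/1) ≈ 89.97°
pole (s+5): 5 + j2242 → |·| = √(5²+2242²) = √5026589 ≈ 2242, ∠ = arctan(2242/5) ≈ 89.87°
pole (s+200): 200 + j2242 → |·| = √(200²+2242²) = √5066564 ≈ 2250.9, ∠ = arctan(2242/200) ≈ 84.90°
|H| = 10 · 5.1533e+06 / 1.1314e+10 ≈ 0.0045548
Gain = 20 log₁₀(0.0045548) ≈ -46.83 dB

-46.8 dB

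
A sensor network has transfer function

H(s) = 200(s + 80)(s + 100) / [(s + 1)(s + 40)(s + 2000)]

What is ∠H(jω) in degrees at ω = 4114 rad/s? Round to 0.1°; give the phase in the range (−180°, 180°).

At s = jω = j4114:
zero (s+80): 80 + j4114 → |·| = √(80²+4114²) = √16931396 ≈ 4114.8, ∠ = arctan(4114/80) ≈ 88.89°
zero (s+100): 100 + j4114 → |·| = √(100²+4114²) = √16934996 ≈ 4115.2, ∠ = arctan(4114/100) ≈ 88.61°
pole (s+1): 1 + j4114 → |·| = √(1²+4114²) = √16924997 ≈ 4114, ∠ = arctan(4114/1) ≈ 89.99°
pole (s+40): 40 + j4114 → |·| = √(40²+4114²) = √16926596 ≈ 4114.2, ∠ = arctan(4114/40) ≈ 89.44°
pole (s+2000): 2000 + j4114 → |·| = √(2000²+4114²) = √20924996 ≈ 4574.4, ∠ = arctan(4114/2000) ≈ 64.07°
∠H = 177.50° − 243.50° = -66.00°

-66.0°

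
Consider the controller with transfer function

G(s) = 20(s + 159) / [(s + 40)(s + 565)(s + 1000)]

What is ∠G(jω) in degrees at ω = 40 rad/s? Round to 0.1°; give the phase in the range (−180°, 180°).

At s = jω = j40:
zero (s+159): 159 + j40 → |·| = √(159²+40²) = √26881 ≈ 163.95, ∠ = arctan(40/159) ≈ 14.12°
pole (s+40): 40 + j40 → |·| = √(40²+40²) = √3200 ≈ 56.569, ∠ = arctan(40/40) ≈ 45.00°
pole (s+565): 565 + j40 → |·| = √(565²+40²) = √320825 ≈ 566.41, ∠ = arctan(40/565) ≈ 4.05°
pole (s+1000): 1000 + j40 → |·| = √(1000²+40²) = √1001600 ≈ 1000.8, ∠ = arctan(40/1000) ≈ 2.29°
∠G = 14.12° − 51.34° = -37.22°

-37.2°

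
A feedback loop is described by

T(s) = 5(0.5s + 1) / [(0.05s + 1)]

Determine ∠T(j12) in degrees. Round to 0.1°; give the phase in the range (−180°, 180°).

At ω = 12 rad/s:
zero (1 + j12·0.5) = 1 + j6 → |·| ≈ 6.0828, ∠ ≈ 80.54°
pole (1 + j12·0.05) = 1 + j0.6 → |·| ≈ 1.1662, ∠ ≈ 30.96°
∠T = (80.54°) − (30.96°) = 49.58°

49.6°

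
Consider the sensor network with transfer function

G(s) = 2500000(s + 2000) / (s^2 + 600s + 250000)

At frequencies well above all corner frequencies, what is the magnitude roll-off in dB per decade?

-20 dB/decade

Each pole contributes −20 dB/decade at high frequency; each zero contributes +20 dB/decade.
Net: 1 zero(s) − 2 pole(s) → -20 dB/decade.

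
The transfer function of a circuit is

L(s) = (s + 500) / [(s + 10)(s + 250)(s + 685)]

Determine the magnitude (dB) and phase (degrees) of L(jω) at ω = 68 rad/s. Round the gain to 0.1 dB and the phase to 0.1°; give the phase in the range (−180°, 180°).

-87.7 dB, -94.8°

At s = jω = j68:
zero (s+500): 500 + j68 → |·| = √(500²+68²) = √254624 ≈ 504.6, ∠ = arctan(68/500) ≈ 7.74°
pole (s+10): 10 + j68 → |·| = √(10²+68²) = √4724 ≈ 68.731, ∠ = arctan(68/10) ≈ 81.63°
pole (s+250): 250 + j68 → |·| = √(250²+68²) = √67124 ≈ 259.08, ∠ = arctan(68/250) ≈ 15.22°
pole (s+685): 685 + j68 → |·| = √(685²+68²) = √473849 ≈ 688.37, ∠ = arctan(68/685) ≈ 5.67°
|L| = 1 · 504.6 / 1.2258e+07 ≈ 4.1165e-05
Gain = 20 log₁₀(4.1165e-05) ≈ -87.71 dB
∠L = 7.74° − 102.52° = -94.78°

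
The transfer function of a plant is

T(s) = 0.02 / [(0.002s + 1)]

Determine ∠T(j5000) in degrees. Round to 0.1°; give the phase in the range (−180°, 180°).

At ω = 5000 rad/s:
pole (1 + j5000·0.002) = 1 + j10 → |·| ≈ 10.05, ∠ ≈ 84.29°
∠T = (0°) − (84.29°) = -84.29°

-84.3°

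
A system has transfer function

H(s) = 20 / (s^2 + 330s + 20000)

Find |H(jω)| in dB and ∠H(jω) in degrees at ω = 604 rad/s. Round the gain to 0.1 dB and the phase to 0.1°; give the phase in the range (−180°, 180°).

-86.0 dB, -150.0°

Substitute s = j604:
Numerator: 20 = 20 + j0
Denominator: (j604)^2 + 330(j604) + 20000 = -344816 + j199320
|N| = √(20² + 0²) ≈ 20, ∠N ≈ 0.00°
|D| = √(344816² + 199320²) ≈ 3.9828e+05, ∠D ≈ 149.97°
|H| = 20 / 3.9828e+05 ≈ 5.0216e-05
Gain = 20 log₁₀(5.0216e-05) ≈ -85.98 dB
∠H = 0.00° − 149.97° = -149.97°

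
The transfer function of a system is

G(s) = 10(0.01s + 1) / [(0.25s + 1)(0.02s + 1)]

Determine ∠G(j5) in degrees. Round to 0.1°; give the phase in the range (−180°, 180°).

-54.2°

At ω = 5 rad/s:
zero (1 + j5·0.01) = 1 + j0.05 → |·| ≈ 1.0012, ∠ ≈ 2.86°
pole (1 + j5·0.25) = 1 + j1.25 → |·| ≈ 1.6008, ∠ ≈ 51.34°
pole (1 + j5·0.02) = 1 + j0.1 → |·| ≈ 1.005, ∠ ≈ 5.71°
∠G = (2.86°) − (51.34° + 5.71°) = -54.19°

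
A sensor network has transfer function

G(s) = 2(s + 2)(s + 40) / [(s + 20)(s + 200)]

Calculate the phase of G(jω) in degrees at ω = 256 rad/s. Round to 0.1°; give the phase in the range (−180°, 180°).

At s = jω = j256:
zero (s+2): 2 + j256 → |·| = √(2²+256²) = √65540 ≈ 256.01, ∠ = arctan(256/2) ≈ 89.55°
zero (s+40): 40 + j256 → |·| = √(40²+256²) = √67136 ≈ 259.11, ∠ = arctan(256/40) ≈ 81.12°
pole (s+20): 20 + j256 → |·| = √(20²+256²) = √65936 ≈ 256.78, ∠ = arctan(256/20) ≈ 85.53°
pole (s+200): 200 + j256 → |·| = √(200²+256²) = √105536 ≈ 324.86, ∠ = arctan(256/200) ≈ 52.00°
∠G = 170.67° − 137.53° = 33.14°

33.1°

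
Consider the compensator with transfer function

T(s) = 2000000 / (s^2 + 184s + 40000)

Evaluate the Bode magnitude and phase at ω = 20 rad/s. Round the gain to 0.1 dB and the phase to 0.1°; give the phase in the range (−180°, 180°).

34.0 dB, -5.3°

At s = jω = j20:
quadratic: (j20)² + 184·j20 + 40000 = 39600 + j3680 → |·| ≈ 39771, ∠ ≈ 5.31°
|T| = 2000000 / 39771 ≈ 50.288
Gain = 20 log₁₀(50.288) ≈ 34.03 dB
∠T = 0.00° − 5.31° = -5.31°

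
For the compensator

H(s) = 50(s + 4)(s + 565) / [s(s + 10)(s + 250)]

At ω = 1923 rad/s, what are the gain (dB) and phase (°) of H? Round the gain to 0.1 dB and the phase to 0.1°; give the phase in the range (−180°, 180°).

-31.4 dB, -98.8°

At s = jω = j1923:
zero (s+4): 4 + j1923 → |·| = √(4²+1923²) = √3697945 ≈ 1923, ∠ = arctan(1923/4) ≈ 89.88°
zero (s+565): 565 + j1923 → |·| = √(565²+1923²) = √4017154 ≈ 2004.3, ∠ = arctan(1923/565) ≈ 73.63°
pole (s+10): 10 + j1923 → |·| = √(10²+1923²) = √3698029 ≈ 1923, ∠ = arctan(1923/10) ≈ 89.70°
pole (s+250): 250 + j1923 → |·| = √(250²+1923²) = √3760429 ≈ 1939.2, ∠ = arctan(1923/250) ≈ 82.59°
pole at origin: |s| = 1923, ∠ = 90.00° (in denominator)
|H| = 50 · 3.8543e+06 / 7.171e+09 ≈ 0.026874
Gain = 20 log₁₀(0.026874) ≈ -31.41 dB
∠H = 163.51° − 262.29° = -98.78°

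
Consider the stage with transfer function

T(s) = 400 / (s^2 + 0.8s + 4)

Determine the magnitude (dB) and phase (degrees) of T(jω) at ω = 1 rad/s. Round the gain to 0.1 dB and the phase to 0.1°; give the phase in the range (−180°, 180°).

42.2 dB, -14.9°

At s = jω = j1:
quadratic: (j1)² + 0.8·j1 + 4 = 3 + j0.8 → |·| ≈ 3.1048, ∠ ≈ 14.93°
|T| = 400 / 3.1048 ≈ 128.83
Gain = 20 log₁₀(128.83) ≈ 42.20 dB
∠T = 0.00° − 14.93° = -14.93°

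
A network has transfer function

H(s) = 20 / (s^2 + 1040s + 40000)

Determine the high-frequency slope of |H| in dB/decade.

Each pole contributes −20 dB/decade at high frequency; each zero contributes +20 dB/decade.
Net: 0 zero(s) − 2 pole(s) → -40 dB/decade.

-40 dB/decade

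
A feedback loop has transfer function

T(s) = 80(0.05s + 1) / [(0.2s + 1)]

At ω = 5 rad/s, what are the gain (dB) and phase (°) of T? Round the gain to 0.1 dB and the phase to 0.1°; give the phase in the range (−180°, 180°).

At ω = 5 rad/s:
zero (1 + j5·0.05) = 1 + j0.25 → |·| ≈ 1.0308, ∠ ≈ 14.04°
pole (1 + j5·0.2) = 1 + j1 → |·| ≈ 1.4142, ∠ ≈ 45.00°
|T| = 80 · 1.0308 / (1.4142) ≈ 58.311
Gain = 20 log₁₀(58.311) ≈ 35.32 dB
∠T = (14.04°) − (45.00°) = -30.96°

35.3 dB, -31.0°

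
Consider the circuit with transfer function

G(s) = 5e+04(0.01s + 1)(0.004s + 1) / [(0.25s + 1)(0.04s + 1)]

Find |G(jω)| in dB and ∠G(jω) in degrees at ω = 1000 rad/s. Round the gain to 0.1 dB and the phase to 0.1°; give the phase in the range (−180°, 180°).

At ω = 1000 rad/s:
zero (1 + j1000·0.01) = 1 + j10 → |·| ≈ 10.05, ∠ ≈ 84.29°
zero (1 + j1000·0.004) = 1 + j4 → |·| ≈ 4.1231, ∠ ≈ 75.96°
pole (1 + j1000·0.25) = 1 + j250 → |·| ≈ 250, ∠ ≈ 89.77°
pole (1 + j1000·0.04) = 1 + j40 → |·| ≈ 40.012, ∠ ≈ 88.57°
|G| = 5e+04 · 10.05 · 4.1231 / (250 · 40.012) ≈ 207.12
Gain = 20 log₁₀(207.12) ≈ 46.32 dB
∠G = (84.29° + 75.96°) − (89.77° + 88.57°) = -18.09°

46.3 dB, -18.1°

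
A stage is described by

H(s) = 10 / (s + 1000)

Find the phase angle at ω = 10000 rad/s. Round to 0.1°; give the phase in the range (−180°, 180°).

Substitute s = j10000:
Numerator: 10 = 10 + j0
Denominator: (j10000) + 1000 = 1000 + j10000
|N| = √(10² + 0²) ≈ 10, ∠N ≈ 0.00°
|D| = √(1000² + 10000²) ≈ 10050, ∠D ≈ 84.29°
∠H = 0.00° − 84.29° = -84.29°

-84.3°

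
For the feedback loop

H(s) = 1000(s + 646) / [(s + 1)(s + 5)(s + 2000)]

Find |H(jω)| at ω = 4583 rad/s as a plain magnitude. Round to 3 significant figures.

4.41e-05

At s = jω = j4583:
zero (s+646): 646 + j4583 → |·| = √(646²+4583²) = √21421205 ≈ 4628.3, ∠ = arctan(4583/646) ≈ 81.98°
pole (s+1): 1 + j4583 → |·| = √(1²+4583²) = √21003890 ≈ 4583, ∠ = arctan(4583/1) ≈ 89.99°
pole (s+5): 5 + j4583 → |·| = √(5²+4583²) = √21003914 ≈ 4583, ∠ = arctan(4583/5) ≈ 89.94°
pole (s+2000): 2000 + j4583 → |·| = √(2000²+4583²) = √25003889 ≈ 5000.4, ∠ = arctan(4583/2000) ≈ 66.42°
|H| = 1000 · 4628.3 / 1.0503e+11 ≈ 4.4066e-05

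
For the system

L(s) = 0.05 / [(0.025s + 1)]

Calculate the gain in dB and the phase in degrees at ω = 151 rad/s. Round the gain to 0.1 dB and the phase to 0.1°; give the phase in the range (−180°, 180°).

-37.9 dB, -75.2°

At ω = 151 rad/s:
pole (1 + j151·0.025) = 1 + j3.775 → |·| ≈ 3.9052, ∠ ≈ 75.16°
|L| = 0.05 · 1 / (3.9052) ≈ 0.012803
Gain = 20 log₁₀(0.012803) ≈ -37.85 dB
∠L = (0°) − (75.16°) = -75.16°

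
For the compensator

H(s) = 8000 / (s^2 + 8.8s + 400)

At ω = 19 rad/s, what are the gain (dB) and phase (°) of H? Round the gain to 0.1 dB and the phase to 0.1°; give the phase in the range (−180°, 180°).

33.4 dB, -76.9°

At s = jω = j19:
quadratic: (j19)² + 8.8·j19 + 400 = 39 + j167.2 → |·| ≈ 171.69, ∠ ≈ 76.87°
|H| = 8000 / 171.69 ≈ 46.596
Gain = 20 log₁₀(46.596) ≈ 33.37 dB
∠H = 0.00° − 76.87° = -76.87°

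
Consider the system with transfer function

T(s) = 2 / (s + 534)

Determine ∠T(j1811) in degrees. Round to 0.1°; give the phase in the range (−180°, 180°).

-73.6°

Substitute s = j1811:
Numerator: 2 = 2 + j0
Denominator: (j1811) + 534 = 534 + j1811
|N| = √(2² + 0²) ≈ 2, ∠N ≈ 0.00°
|D| = √(534² + 1811²) ≈ 1888.1, ∠D ≈ 73.57°
∠T = 0.00° − 73.57° = -73.57°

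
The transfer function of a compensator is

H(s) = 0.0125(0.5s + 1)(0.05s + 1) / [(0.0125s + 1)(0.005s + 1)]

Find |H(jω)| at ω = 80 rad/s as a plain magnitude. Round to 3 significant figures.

1.35

At ω = 80 rad/s:
zero (1 + j80·0.5) = 1 + j40 → |·| ≈ 40.012, ∠ ≈ 88.57°
zero (1 + j80·0.05) = 1 + j4 → |·| ≈ 4.1231, ∠ ≈ 75.96°
pole (1 + j80·0.0125) = 1 + j1 → |·| ≈ 1.4142, ∠ ≈ 45.00°
pole (1 + j80·0.005) = 1 + j0.4 → |·| ≈ 1.077, ∠ ≈ 21.80°
|H| = 0.0125 · 40.012 · 4.1231 / (1.4142 · 1.077) ≈ 1.3539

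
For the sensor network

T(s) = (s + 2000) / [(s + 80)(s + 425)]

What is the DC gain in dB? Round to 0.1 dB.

-24.6 dB

T(0) = 1·2000 / (80·425) ≈ 0.058824
20 log₁₀(0.058824) ≈ -24.61 dB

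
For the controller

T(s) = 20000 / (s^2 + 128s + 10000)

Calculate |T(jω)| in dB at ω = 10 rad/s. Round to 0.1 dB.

6.0 dB

At s = jω = j10:
quadratic: (j10)² + 128·j10 + 10000 = 9900 + j1280 → |·| ≈ 9982.4, ∠ ≈ 7.37°
|T| = 20000 / 9982.4 ≈ 2.0035
Gain = 20 log₁₀(2.0035) ≈ 6.04 dB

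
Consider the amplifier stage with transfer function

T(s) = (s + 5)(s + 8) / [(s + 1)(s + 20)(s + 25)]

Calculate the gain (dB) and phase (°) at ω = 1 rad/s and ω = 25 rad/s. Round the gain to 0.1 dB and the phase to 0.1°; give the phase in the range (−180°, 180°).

At s = jω = j1:
zero (s+5): 5 + j1 → |·| = √(5²+1²) = √26 ≈ 5.099, ∠ = arctan(1/5) ≈ 11.31°
zero (s+8): 8 + j1 → |·| = √(8²+1²) = √65 ≈ 8.0623, ∠ = arctan(1/8) ≈ 7.13°
pole (s+1): 1 + j1 → |·| = √(1²+1²) = √2 ≈ 1.4142, ∠ = arctan(1/1) ≈ 45.00°
pole (s+20): 20 + j1 → |·| = √(20²+1²) = √401 ≈ 20.025, ∠ = arctan(1/20) ≈ 2.86°
pole (s+25): 25 + j1 → |·| = √(25²+1²) = √626 ≈ 25.02, ∠ = arctan(1/25) ≈ 2.29°
|T| = 1 · 41.11 / 708.55 ≈ 0.05802
Gain = 20 log₁₀(0.05802) ≈ -24.73 dB
∠T = 18.44° − 50.15° = -31.71°

At s = jω = j25:
zero (s+5): 5 + j25 → |·| = √(5²+25²) = √650 ≈ 25.495, ∠ = arctan(25/5) ≈ 78.69°
zero (s+8): 8 + j25 → |·| = √(8²+25²) = √689 ≈ 26.249, ∠ = arctan(25/8) ≈ 72.26°
pole (s+1): 1 + j25 → |·| = √(1²+25²) = √626 ≈ 25.02, ∠ = arctan(25/1) ≈ 87.71°
pole (s+20): 20 + j25 → |·| = √(20²+25²) = √1025 ≈ 32.016, ∠ = arctan(25/20) ≈ 51.34°
pole (s+25): 25 + j25 → |·| = √(25²+25²) = √1250 ≈ 35.355, ∠ = arctan(25/25) ≈ 45.00°
|T| = 1 · 669.22 / 28321 ≈ 0.02363
Gain = 20 log₁₀(0.02363) ≈ -32.53 dB
∠T = 150.95° − 184.05° = -33.10°

ω = 1: -24.7 dB, -31.7°; ω = 25: -32.5 dB, -33.1°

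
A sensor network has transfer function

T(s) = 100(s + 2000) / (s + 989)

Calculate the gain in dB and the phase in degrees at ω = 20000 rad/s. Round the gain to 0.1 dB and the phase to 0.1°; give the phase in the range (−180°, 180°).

At s = jω = j20000:
zero (s+2000): 2000 + j20000 → |·| = √(2000²+20000²) = √404000000 ≈ 20100, ∠ = arctan(20000/2000) ≈ 84.29°
pole (s+989): 989 + j20000 → |·| = √(989²+20000²) = √400978121 ≈ 20024, ∠ = arctan(20000/989) ≈ 87.17°
|T| = 100 · 20100 / 20024 ≈ 100.38
Gain = 20 log₁₀(100.38) ≈ 40.03 dB
∠T = 84.29° − 87.17° = -2.88°

40.0 dB, -2.9°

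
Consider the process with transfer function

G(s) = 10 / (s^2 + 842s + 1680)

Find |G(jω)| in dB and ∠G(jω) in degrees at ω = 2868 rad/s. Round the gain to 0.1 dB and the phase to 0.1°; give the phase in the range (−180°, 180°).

Substitute s = j2868:
Numerator: 10 = 10 + j0
Denominator: (j2868)^2 + 842(j2868) + 1680 = -8223744 + j2414856
|N| = √(10² + 0²) ≈ 10, ∠N ≈ 0.00°
|D| = √(8223744² + 2414856²) ≈ 8.571e+06, ∠D ≈ 163.64°
|G| = 10 / 8.571e+06 ≈ 1.1667e-06
Gain = 20 log₁₀(1.1667e-06) ≈ -118.66 dB
∠G = 0.00° − 163.64° = -163.64°

-118.7 dB, -163.6°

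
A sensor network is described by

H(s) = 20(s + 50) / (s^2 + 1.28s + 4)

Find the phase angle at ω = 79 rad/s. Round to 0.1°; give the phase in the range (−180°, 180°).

At s = jω = j79:
zero (s+50): 50 + j79 → |·| = √(50²+79²) = √8741 ≈ 93.493, ∠ = arctan(79/50) ≈ 57.67°
quadratic: (j79)² + 1.28·j79 + 4 = -6237 + j101.12 → |·| ≈ 6237.8, ∠ ≈ 179.07°
∠H = 57.67° − 179.07° = -121.40°

-121.4°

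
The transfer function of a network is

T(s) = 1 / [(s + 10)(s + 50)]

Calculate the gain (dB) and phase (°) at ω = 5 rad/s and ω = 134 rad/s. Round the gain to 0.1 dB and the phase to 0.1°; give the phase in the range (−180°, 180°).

At s = jω = j5:
pole (s+10): 10 + j5 → |·| = √(10²+5²) = √125 ≈ 11.18, ∠ = arctan(5/10) ≈ 26.57°
pole (s+50): 50 + j5 → |·| = √(50²+5²) = √2525 ≈ 50.249, ∠ = arctan(5/50) ≈ 5.71°
|T| = 1 / 561.78 ≈ 0.0017801
Gain = 20 log₁₀(0.0017801) ≈ -54.99 dB
∠T = 0.00° − 32.28° = -32.28°

At s = jω = j134:
pole (s+10): 10 + j134 → |·| = √(10²+134²) = √18056 ≈ 134.37, ∠ = arctan(134/10) ≈ 85.73°
pole (s+50): 50 + j134 → |·| = √(50²+134²) = √20456 ≈ 143.02, ∠ = arctan(134/50) ≈ 69.54°
|T| = 1 / 19218 ≈ 5.2035e-05
Gain = 20 log₁₀(5.2035e-05) ≈ -85.67 dB
∠T = 0.00° − 155.27° = -155.27°

ω = 5: -55.0 dB, -32.3°; ω = 134: -85.7 dB, -155.3°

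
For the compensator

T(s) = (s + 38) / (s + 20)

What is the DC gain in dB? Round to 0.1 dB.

5.6 dB

T(0) = 1·38 / (20) = 1.9
20 log₁₀(1.9) ≈ 5.58 dB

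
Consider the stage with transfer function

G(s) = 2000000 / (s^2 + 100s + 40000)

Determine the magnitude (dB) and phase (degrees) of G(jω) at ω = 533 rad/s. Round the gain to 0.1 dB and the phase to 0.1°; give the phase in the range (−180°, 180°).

18.1 dB, -167.7°

At s = jω = j533:
quadratic: (j533)² + 100·j533 + 40000 = -244089 + j53300 → |·| ≈ 2.4984e+05, ∠ ≈ 167.68°
|G| = 2000000 / 2.4984e+05 ≈ 8.0051
Gain = 20 log₁₀(8.0051) ≈ 18.07 dB
∠G = 0.00° − 167.68° = -167.68°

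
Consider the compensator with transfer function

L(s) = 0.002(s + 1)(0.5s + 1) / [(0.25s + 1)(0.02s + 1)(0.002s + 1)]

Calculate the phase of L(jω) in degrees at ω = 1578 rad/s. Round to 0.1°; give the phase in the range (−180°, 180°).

-70.6°

At ω = 1578 rad/s:
zero (1 + j1578·1) = 1 + j1578 → |·| ≈ 1578, ∠ ≈ 89.96°
zero (1 + j1578·0.5) = 1 + j789 → |·| ≈ 789, ∠ ≈ 89.93°
pole (1 + j1578·0.25) = 1 + j394.5 → |·| ≈ 394.5, ∠ ≈ 89.85°
pole (1 + j1578·0.02) = 1 + j31.56 → |·| ≈ 31.576, ∠ ≈ 88.19°
pole (1 + j1578·0.002) = 1 + j3.156 → |·| ≈ 3.3106, ∠ ≈ 72.42°
∠L = (89.96° + 89.93°) − (89.85° + 88.19° + 72.42°) = -70.57°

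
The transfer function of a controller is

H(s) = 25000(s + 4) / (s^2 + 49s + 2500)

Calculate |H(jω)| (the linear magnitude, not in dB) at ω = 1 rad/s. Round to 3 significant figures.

At s = jω = j1:
zero (s+4): 4 + j1 → |·| = √(4²+1²) = √17 ≈ 4.1231, ∠ = arctan(1/4) ≈ 14.04°
quadratic: (j1)² + 49·j1 + 2500 = 2499 + j49 → |·| ≈ 2499.5, ∠ ≈ 1.12°
|H| = 25000 · 4.1231 / 2499.5 ≈ 41.239

41.2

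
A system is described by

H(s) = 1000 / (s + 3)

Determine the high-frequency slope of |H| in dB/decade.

-20 dB/decade

Each pole contributes −20 dB/decade at high frequency; each zero contributes +20 dB/decade.
Net: 0 zero(s) − 1 pole(s) → -20 dB/decade.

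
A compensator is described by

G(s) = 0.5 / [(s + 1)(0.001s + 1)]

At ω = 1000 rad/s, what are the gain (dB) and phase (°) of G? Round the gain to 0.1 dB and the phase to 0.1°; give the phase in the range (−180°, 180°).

At ω = 1000 rad/s:
pole (1 + j1000·1) = 1 + j1000 → |·| ≈ 1000, ∠ ≈ 89.94°
pole (1 + j1000·0.001) = 1 + j1 → |·| ≈ 1.4142, ∠ ≈ 45.00°
|G| = 0.5 · 1 / (1000 · 1.4142) ≈ 0.00035356
Gain = 20 log₁₀(0.00035356) ≈ -69.03 dB
∠G = (0°) − (89.94° + 45.00°) = -134.94°

-69.0 dB, -134.9°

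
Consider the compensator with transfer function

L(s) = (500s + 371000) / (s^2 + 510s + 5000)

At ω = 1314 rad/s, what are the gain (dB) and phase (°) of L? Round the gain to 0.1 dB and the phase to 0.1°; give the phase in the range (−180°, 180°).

Substitute s = j1314:
Numerator: 500(j1314) + 371000 = 371000 + j657000
Denominator: (j1314)^2 + 510(j1314) + 5000 = -1721596 + j670140
|N| = √(371000² + 657000²) ≈ 7.5451e+05, ∠N ≈ 60.55°
|D| = √(1721596² + 670140²) ≈ 1.8474e+06, ∠D ≈ 158.73°
|L| = 7.5451e+05 / 1.8474e+06 ≈ 0.40842
Gain = 20 log₁₀(0.40842) ≈ -7.78 dB
∠L = 60.55° − 158.73° = -98.18°

-7.8 dB, -98.2°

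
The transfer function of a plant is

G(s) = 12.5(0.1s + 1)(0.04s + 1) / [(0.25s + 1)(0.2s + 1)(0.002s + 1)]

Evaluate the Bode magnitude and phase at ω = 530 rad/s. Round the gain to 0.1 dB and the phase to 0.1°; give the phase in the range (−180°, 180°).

-3.3 dB, -49.5°

At ω = 530 rad/s:
zero (1 + j530·0.1) = 1 + j53 → |·| ≈ 53.009, ∠ ≈ 88.92°
zero (1 + j530·0.04) = 1 + j21.2 → |·| ≈ 21.224, ∠ ≈ 87.30°
pole (1 + j530·0.25) = 1 + j132.5 → |·| ≈ 132.5, ∠ ≈ 89.57°
pole (1 + j530·0.2) = 1 + j106 → |·| ≈ 106, ∠ ≈ 89.46°
pole (1 + j530·0.002) = 1 + j1.06 → |·| ≈ 1.4573, ∠ ≈ 46.67°
|G| = 12.5 · 53.009 · 21.224 / (132.5 · 106 · 1.4573) ≈ 0.68709
Gain = 20 log₁₀(0.68709) ≈ -3.26 dB
∠G = (88.92° + 87.30°) − (89.57° + 89.46° + 46.67°) = -49.48°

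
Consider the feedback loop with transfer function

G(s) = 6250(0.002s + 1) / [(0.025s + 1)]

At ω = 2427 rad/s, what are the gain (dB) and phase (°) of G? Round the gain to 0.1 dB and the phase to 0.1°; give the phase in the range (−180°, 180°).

At ω = 2427 rad/s:
zero (1 + j2427·0.002) = 1 + j4.854 → |·| ≈ 4.9559, ∠ ≈ 78.36°
pole (1 + j2427·0.025) = 1 + j60.675 → |·| ≈ 60.683, ∠ ≈ 89.06°
|G| = 6250 · 4.9559 / (60.683) ≈ 510.43
Gain = 20 log₁₀(510.43) ≈ 54.16 dB
∠G = (78.36°) − (89.06°) = -10.70°

54.2 dB, -10.7°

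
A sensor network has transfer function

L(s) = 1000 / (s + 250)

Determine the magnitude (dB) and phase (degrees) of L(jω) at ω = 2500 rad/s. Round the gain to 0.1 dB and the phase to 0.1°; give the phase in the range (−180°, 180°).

At s = jω = j2500:
pole (s+250): 250 + j2500 → |·| = √(250²+2500²) = √6312500 ≈ 2512.5, ∠ = arctan(2500/250) ≈ 84.29°
|L| = 1000 / 2512.5 ≈ 0.39801
Gain = 20 log₁₀(0.39801) ≈ -8.00 dB
∠L = 0.00° − 84.29° = -84.29°

-8.0 dB, -84.3°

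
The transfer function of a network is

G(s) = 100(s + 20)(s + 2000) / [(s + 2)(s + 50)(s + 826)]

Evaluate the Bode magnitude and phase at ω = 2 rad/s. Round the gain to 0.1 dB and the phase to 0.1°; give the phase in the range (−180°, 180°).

30.7 dB, -41.7°

At s = jω = j2:
zero (s+20): 20 + j2 → |·| = √(20²+2²) = √404 ≈ 20.1, ∠ = arctan(2/20) ≈ 5.71°
zero (s+2000): 2000 + j2 → |·| = √(2000²+2²) = √4000004 ≈ 2000, ∠ = arctan(2/2000) ≈ 0.06°
pole (s+2): 2 + j2 → |·| = √(2²+2²) = √8 ≈ 2.8284, ∠ = arctan(2/2) ≈ 45.00°
pole (s+50): 50 + j2 → |·| = √(50²+2²) = √2504 ≈ 50.04, ∠ = arctan(2/50) ≈ 2.29°
pole (s+826): 826 + j2 → |·| = √(826²+2²) = √682280 ≈ 826, ∠ = arctan(2/826) ≈ 0.14°
|G| = 100 · 40200 / 1.1691e+05 ≈ 34.385
Gain = 20 log₁₀(34.385) ≈ 30.73 dB
∠G = 5.77° − 47.43° = -41.66°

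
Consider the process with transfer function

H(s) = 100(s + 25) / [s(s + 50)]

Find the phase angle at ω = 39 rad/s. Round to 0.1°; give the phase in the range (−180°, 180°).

-70.6°

At s = jω = j39:
zero (s+25): 25 + j39 → |·| = √(25²+39²) = √2146 ≈ 46.325, ∠ = arctan(39/25) ≈ 57.34°
pole (s+50): 50 + j39 → |·| = √(50²+39²) = √4021 ≈ 63.411, ∠ = arctan(39/50) ≈ 37.95°
pole at origin: |s| = 39, ∠ = 90.00° (in denominator)
∠H = 57.34° − 127.95° = -70.61°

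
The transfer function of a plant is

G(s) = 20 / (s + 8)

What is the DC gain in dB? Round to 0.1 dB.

8.0 dB

G(0) = 20 / (8) = 2.5
20 log₁₀(2.5) ≈ 7.96 dB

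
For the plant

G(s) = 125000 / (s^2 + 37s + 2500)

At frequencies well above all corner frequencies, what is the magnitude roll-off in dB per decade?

Each pole contributes −20 dB/decade at high frequency; each zero contributes +20 dB/decade.
Net: 0 zero(s) − 2 pole(s) → -40 dB/decade.

-40 dB/decade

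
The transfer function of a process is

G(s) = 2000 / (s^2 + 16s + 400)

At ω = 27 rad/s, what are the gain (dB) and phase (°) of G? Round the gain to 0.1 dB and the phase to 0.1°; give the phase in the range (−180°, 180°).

At s = jω = j27:
quadratic: (j27)² + 16·j27 + 400 = -329 + j432 → |·| ≈ 543.01, ∠ ≈ 127.29°
|G| = 2000 / 543.01 ≈ 3.6832
Gain = 20 log₁₀(3.6832) ≈ 11.32 dB
∠G = 0.00° − 127.29° = -127.29°

11.3 dB, -127.3°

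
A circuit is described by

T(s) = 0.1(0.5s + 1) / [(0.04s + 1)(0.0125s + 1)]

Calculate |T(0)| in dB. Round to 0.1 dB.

T(0) = 0.1 · 1 / 1 = 0.1
20 log₁₀(0.1) ≈ -20.00 dB

-20.0 dB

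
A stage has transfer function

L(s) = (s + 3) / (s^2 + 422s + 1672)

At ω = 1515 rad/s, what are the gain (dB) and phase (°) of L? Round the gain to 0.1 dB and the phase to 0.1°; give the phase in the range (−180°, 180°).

-63.9 dB, -74.5°

Substitute s = j1515:
Numerator: (j1515) + 3 = 3 + j1515
Denominator: (j1515)^2 + 422(j1515) + 1672 = -2293553 + j639330
|N| = √(3² + 1515²) ≈ 1515, ∠N ≈ 89.89°
|D| = √(2293553² + 639330²) ≈ 2.381e+06, ∠D ≈ 164.42°
|L| = 1515 / 2.381e+06 ≈ 0.00063629
Gain = 20 log₁₀(0.00063629) ≈ -63.93 dB
∠L = 89.89° − 164.42° = -74.53°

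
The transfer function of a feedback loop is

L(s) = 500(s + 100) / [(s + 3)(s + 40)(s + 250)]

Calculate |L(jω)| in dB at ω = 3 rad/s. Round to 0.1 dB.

At s = jω = j3:
zero (s+100): 100 + j3 → |·| = √(100²+3²) = √10009 ≈ 100.04, ∠ = arctan(3/100) ≈ 1.72°
pole (s+3): 3 + j3 → |·| = √(3²+3²) = √18 ≈ 4.2426, ∠ = arctan(3/3) ≈ 45.00°
pole (s+40): 40 + j3 → |·| = √(40²+3²) = √1609 ≈ 40.112, ∠ = arctan(3/40) ≈ 4.29°
pole (s+250): 250 + j3 → |·| = √(250²+3²) = √62509 ≈ 250.02, ∠ = arctan(3/250) ≈ 0.69°
|L| = 500 · 100.04 / 42548 ≈ 1.1756
Gain = 20 log₁₀(1.1756) ≈ 1.41 dB

1.4 dB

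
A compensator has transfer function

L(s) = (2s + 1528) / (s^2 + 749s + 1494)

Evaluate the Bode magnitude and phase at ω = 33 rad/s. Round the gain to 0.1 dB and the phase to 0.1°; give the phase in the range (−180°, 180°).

Substitute s = j33:
Numerator: 2(j33) + 1528 = 1528 + j66
Denominator: (j33)^2 + 749(j33) + 1494 = 405 + j24717
|N| = √(1528² + 66²) ≈ 1529.4, ∠N ≈ 2.47°
|D| = √(405² + 24717²) ≈ 24720, ∠D ≈ 89.06°
|L| = 1529.4 / 24720 ≈ 0.061869
Gain = 20 log₁₀(0.061869) ≈ -24.17 dB
∠L = 2.47° − 89.06° = -86.59°

-24.2 dB, -86.6°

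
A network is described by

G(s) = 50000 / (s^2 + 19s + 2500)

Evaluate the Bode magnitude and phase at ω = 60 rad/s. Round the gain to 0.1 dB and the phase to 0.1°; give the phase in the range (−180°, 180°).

At s = jω = j60:
quadratic: (j60)² + 19·j60 + 2500 = -1100 + j1140 → |·| ≈ 1584.2, ∠ ≈ 133.98°
|G| = 50000 / 1584.2 ≈ 31.562
Gain = 20 log₁₀(31.562) ≈ 29.98 dB
∠G = 0.00° − 133.98° = -133.98°

30.0 dB, -134.0°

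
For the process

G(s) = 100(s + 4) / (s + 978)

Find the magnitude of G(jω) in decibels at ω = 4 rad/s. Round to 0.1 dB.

-4.8 dB

At s = jω = j4:
zero (s+4): 4 + j4 → |·| = √(4²+4²) = √32 ≈ 5.6569, ∠ = arctan(4/4) ≈ 45.00°
pole (s+978): 978 + j4 → |·| = √(978²+4²) = √956500 ≈ 978.01, ∠ = arctan(4/978) ≈ 0.23°
|G| = 100 · 5.6569 / 978.01 ≈ 0.57841
Gain = 20 log₁₀(0.57841) ≈ -4.76 dB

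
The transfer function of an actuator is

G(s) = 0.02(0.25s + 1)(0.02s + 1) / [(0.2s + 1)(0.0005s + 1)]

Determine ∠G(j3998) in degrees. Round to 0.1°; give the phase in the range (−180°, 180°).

At ω = 3998 rad/s:
zero (1 + j3998·0.25) = 1 + j999.5 → |·| ≈ 999.5, ∠ ≈ 89.94°
zero (1 + j3998·0.02) = 1 + j79.96 → |·| ≈ 79.966, ∠ ≈ 89.28°
pole (1 + j3998·0.2) = 1 + j799.6 → |·| ≈ 799.6, ∠ ≈ 89.93°
pole (1 + j3998·0.0005) = 1 + j1.999 → |·| ≈ 2.2352, ∠ ≈ 63.42°
∠G = (89.94° + 89.28°) − (89.93° + 63.42°) = 25.87°

25.9°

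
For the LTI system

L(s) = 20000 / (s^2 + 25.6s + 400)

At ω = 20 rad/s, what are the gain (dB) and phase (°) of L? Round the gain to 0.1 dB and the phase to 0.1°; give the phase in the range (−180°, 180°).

At s = jω = j20:
quadratic: (j20)² + 25.6·j20 + 400 = 0 + j512 → |·| ≈ 512, ∠ ≈ 90.00°
|L| = 20000 / 512 ≈ 39.062
Gain = 20 log₁₀(39.062) ≈ 31.84 dB
∠L = 0.00° − 90.00° = -90.00°

31.8 dB, -90.0°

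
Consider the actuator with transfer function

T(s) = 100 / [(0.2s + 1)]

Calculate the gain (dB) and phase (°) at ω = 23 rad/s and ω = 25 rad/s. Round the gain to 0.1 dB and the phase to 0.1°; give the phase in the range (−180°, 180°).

At ω = 23 rad/s:
pole (1 + j23·0.2) = 1 + j4.6 → |·| ≈ 4.7074, ∠ ≈ 77.74°
|T| = 100 · 1 / (4.7074) ≈ 21.243
Gain = 20 log₁₀(21.243) ≈ 26.54 dB
∠T = (0°) − (77.74°) = -77.74°

At ω = 25 rad/s:
pole (1 + j25·0.2) = 1 + j5 → |·| ≈ 5.099, ∠ ≈ 78.69°
|T| = 100 · 1 / (5.099) ≈ 19.612
Gain = 20 log₁₀(19.612) ≈ 25.85 dB
∠T = (0°) − (78.69°) = -78.69°

ω = 23: 26.5 dB, -77.7°; ω = 25: 25.9 dB, -78.7°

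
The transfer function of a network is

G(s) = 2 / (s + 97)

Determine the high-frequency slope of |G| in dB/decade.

-20 dB/decade

Each pole contributes −20 dB/decade at high frequency; each zero contributes +20 dB/decade.
Net: 0 zero(s) − 1 pole(s) → -20 dB/decade.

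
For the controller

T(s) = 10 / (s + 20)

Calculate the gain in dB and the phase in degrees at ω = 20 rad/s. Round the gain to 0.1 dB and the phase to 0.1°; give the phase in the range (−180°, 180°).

-9.0 dB, -45.0°

Substitute s = j20:
Numerator: 10 = 10 + j0
Denominator: (j20) + 20 = 20 + j20
|N| = √(10² + 0²) ≈ 10, ∠N ≈ 0.00°
|D| = √(20² + 20²) ≈ 28.284, ∠D ≈ 45.00°
|T| = 10 / 28.284 ≈ 0.35356
Gain = 20 log₁₀(0.35356) ≈ -9.03 dB
∠T = 0.00° − 45.00° = -45.00°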